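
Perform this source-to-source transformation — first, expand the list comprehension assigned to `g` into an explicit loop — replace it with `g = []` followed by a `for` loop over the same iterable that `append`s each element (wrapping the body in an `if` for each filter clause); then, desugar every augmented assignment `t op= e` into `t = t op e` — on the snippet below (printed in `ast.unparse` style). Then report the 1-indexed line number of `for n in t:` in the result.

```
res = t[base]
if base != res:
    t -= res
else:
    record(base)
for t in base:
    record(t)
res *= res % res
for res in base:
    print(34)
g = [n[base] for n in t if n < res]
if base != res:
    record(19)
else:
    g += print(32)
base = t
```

12

Transformed code:
res = t[base]
if base != res:
    t = t - res
else:
    record(base)
for t in base:
    record(t)
res = res * (res % res)
for res in base:
    print(34)
g = []
for n in t:
    if n < res:
        g.append(n[base])
if base != res:
    record(19)
else:
    g = g + print(32)
base = t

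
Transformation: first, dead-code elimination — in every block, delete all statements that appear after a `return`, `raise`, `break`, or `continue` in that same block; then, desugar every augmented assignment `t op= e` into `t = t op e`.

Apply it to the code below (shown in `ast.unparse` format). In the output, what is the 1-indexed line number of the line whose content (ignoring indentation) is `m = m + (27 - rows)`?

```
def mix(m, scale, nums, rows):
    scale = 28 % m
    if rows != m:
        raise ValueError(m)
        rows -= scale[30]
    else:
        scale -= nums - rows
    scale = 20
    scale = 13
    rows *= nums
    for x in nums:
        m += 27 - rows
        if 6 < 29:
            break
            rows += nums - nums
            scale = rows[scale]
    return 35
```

Transformed code:
def mix(m, scale, nums, rows):
    scale = 28 % m
    if rows != m:
        raise ValueError(m)
    else:
        scale = scale - (nums - rows)
    scale = 20
    scale = 13
    rows = rows * nums
    for x in nums:
        m = m + (27 - rows)
        if 6 < 29:
            break
    return 35

11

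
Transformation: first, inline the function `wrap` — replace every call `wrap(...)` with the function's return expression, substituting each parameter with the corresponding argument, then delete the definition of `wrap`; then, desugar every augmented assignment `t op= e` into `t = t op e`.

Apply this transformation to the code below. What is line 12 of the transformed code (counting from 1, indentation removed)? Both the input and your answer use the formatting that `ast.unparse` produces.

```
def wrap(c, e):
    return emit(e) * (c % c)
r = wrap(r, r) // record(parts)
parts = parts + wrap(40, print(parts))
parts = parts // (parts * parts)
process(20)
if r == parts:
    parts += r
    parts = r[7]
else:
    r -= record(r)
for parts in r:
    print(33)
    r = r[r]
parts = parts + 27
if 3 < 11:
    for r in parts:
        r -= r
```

Transformed code:
r = emit(r) * (r % r) // record(parts)
parts = parts + emit(print(parts)) * (40 % 40)
parts = parts // (parts * parts)
process(20)
if r == parts:
    parts = parts + r
    parts = r[7]
else:
    r = r - record(r)
for parts in r:
    print(33)
    r = r[r]
parts = parts + 27
if 3 < 11:
    for r in parts:
        r = r - r

r = r[r]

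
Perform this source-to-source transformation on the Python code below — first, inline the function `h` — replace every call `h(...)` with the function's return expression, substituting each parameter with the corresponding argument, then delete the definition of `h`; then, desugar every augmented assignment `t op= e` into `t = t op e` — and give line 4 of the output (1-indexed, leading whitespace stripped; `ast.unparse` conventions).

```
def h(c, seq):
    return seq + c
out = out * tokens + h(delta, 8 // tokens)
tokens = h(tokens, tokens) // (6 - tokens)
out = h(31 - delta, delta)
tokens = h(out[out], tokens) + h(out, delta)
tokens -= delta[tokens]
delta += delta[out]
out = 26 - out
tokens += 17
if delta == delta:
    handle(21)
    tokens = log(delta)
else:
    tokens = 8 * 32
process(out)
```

Transformed code:
out = out * tokens + (8 // tokens + delta)
tokens = (tokens + tokens) // (6 - tokens)
out = delta + (31 - delta)
tokens = tokens + out[out] + (delta + out)
tokens = tokens - delta[tokens]
delta = delta + delta[out]
out = 26 - out
tokens = tokens + 17
if delta == delta:
    handle(21)
    tokens = log(delta)
else:
    tokens = 8 * 32
process(out)

tokens = tokens + out[out] + (delta + out)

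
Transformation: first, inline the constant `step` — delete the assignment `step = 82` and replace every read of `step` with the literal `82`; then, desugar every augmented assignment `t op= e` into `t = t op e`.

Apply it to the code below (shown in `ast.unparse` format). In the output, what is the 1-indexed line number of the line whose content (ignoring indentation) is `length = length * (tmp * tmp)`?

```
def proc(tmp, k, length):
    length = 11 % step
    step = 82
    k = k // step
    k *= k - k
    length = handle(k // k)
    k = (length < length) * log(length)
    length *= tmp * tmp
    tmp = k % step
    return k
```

7

Transformed code:
def proc(tmp, k, length):
    length = 11 % 82
    k = k // 82
    k = k * (k - k)
    length = handle(k // k)
    k = (length < length) * log(length)
    length = length * (tmp * tmp)
    tmp = k % 82
    return k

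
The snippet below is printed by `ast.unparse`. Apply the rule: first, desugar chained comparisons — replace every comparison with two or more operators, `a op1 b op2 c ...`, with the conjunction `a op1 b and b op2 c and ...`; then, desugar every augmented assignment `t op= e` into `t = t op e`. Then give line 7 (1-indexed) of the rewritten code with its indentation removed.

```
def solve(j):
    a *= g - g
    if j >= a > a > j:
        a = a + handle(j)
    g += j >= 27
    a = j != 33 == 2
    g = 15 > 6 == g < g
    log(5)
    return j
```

g = 15 > 6 and 6 == g and (g < g)

Transformed code:
def solve(j):
    a = a * (g - g)
    if j >= a and a > a and (a > j):
        a = a + handle(j)
    g = g + (j >= 27)
    a = j != 33 and 33 == 2
    g = 15 > 6 and 6 == g and (g < g)
    log(5)
    return j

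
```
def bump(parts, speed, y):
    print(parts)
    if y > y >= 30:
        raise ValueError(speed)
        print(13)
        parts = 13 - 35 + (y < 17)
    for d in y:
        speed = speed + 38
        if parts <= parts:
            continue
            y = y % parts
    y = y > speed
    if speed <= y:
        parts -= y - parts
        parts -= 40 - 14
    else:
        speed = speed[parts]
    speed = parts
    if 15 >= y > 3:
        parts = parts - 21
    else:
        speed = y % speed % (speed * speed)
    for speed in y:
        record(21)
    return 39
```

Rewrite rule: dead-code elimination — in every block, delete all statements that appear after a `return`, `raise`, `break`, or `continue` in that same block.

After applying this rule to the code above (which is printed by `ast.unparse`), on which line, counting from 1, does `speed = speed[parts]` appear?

Transformed code:
def bump(parts, speed, y):
    print(parts)
    if y > y >= 30:
        raise ValueError(speed)
    for d in y:
        speed = speed + 38
        if parts <= parts:
            continue
    y = y > speed
    if speed <= y:
        parts -= y - parts
        parts -= 40 - 14
    else:
        speed = speed[parts]
    speed = parts
    if 15 >= y > 3:
        parts = parts - 21
    else:
        speed = y % speed % (speed * speed)
    for speed in y:
        record(21)
    return 39

14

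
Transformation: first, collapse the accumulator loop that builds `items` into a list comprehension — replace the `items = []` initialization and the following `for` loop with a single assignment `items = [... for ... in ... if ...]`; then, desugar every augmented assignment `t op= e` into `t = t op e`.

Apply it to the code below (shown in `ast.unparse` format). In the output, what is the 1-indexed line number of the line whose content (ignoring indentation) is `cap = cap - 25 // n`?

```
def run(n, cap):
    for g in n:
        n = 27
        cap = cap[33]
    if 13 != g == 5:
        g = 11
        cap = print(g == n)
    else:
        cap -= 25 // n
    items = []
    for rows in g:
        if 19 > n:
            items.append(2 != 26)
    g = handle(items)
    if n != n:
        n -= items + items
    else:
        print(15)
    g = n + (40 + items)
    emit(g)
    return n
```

Transformed code:
def run(n, cap):
    for g in n:
        n = 27
        cap = cap[33]
    if 13 != g == 5:
        g = 11
        cap = print(g == n)
    else:
        cap = cap - 25 // n
    items = [2 != 26 for rows in g if 19 > n]
    g = handle(items)
    if n != n:
        n = n - (items + items)
    else:
        print(15)
    g = n + (40 + items)
    emit(g)
    return n

9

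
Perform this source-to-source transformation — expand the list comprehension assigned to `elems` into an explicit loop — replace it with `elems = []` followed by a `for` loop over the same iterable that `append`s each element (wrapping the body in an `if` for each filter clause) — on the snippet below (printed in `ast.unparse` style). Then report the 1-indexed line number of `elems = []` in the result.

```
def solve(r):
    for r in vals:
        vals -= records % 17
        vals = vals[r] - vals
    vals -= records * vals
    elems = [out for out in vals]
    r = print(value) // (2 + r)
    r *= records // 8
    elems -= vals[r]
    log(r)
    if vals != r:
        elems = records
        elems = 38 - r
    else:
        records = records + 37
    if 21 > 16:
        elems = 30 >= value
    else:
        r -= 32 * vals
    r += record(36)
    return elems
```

6

Transformed code:
def solve(r):
    for r in vals:
        vals -= records % 17
        vals = vals[r] - vals
    vals -= records * vals
    elems = []
    for out in vals:
        elems.append(out)
    r = print(value) // (2 + r)
    r *= records // 8
    elems -= vals[r]
    log(r)
    if vals != r:
        elems = records
        elems = 38 - r
    else:
        records = records + 37
    if 21 > 16:
        elems = 30 >= value
    else:
        r -= 32 * vals
    r += record(36)
    return elems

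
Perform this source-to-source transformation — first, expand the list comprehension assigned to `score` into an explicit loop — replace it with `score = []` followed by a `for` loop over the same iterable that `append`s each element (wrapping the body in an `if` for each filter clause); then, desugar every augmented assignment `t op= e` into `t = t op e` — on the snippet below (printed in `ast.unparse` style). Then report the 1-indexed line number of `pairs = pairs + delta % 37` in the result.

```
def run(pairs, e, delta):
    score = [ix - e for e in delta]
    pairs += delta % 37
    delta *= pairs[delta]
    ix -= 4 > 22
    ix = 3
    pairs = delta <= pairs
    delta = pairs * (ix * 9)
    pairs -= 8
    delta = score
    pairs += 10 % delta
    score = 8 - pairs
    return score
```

Transformed code:
def run(pairs, e, delta):
    score = []
    for e in delta:
        score.append(ix - e)
    pairs = pairs + delta % 37
    delta = delta * pairs[delta]
    ix = ix - (4 > 22)
    ix = 3
    pairs = delta <= pairs
    delta = pairs * (ix * 9)
    pairs = pairs - 8
    delta = score
    pairs = pairs + 10 % delta
    score = 8 - pairs
    return score

5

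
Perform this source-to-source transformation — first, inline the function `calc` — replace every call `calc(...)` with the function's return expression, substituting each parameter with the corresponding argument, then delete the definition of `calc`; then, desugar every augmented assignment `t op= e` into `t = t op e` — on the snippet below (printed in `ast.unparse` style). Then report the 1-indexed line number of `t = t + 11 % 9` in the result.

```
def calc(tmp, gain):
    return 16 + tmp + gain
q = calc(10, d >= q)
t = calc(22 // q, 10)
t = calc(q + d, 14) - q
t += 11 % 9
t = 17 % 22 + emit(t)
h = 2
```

4

Transformed code:
q = 16 + 10 + (d >= q)
t = 16 + 22 // q + 10
t = 16 + (q + d) + 14 - q
t = t + 11 % 9
t = 17 % 22 + emit(t)
h = 2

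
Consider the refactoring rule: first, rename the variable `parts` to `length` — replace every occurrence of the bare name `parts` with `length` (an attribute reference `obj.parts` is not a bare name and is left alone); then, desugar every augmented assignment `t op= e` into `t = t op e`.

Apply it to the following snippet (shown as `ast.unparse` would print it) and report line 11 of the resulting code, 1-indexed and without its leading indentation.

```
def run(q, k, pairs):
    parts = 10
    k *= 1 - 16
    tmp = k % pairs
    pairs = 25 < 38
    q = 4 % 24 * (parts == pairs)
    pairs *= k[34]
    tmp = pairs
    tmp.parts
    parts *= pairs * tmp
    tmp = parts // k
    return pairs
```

tmp = length // k

Transformed code:
def run(q, k, pairs):
    length = 10
    k = k * (1 - 16)
    tmp = k % pairs
    pairs = 25 < 38
    q = 4 % 24 * (length == pairs)
    pairs = pairs * k[34]
    tmp = pairs
    tmp.parts
    length = length * (pairs * tmp)
    tmp = length // k
    return pairs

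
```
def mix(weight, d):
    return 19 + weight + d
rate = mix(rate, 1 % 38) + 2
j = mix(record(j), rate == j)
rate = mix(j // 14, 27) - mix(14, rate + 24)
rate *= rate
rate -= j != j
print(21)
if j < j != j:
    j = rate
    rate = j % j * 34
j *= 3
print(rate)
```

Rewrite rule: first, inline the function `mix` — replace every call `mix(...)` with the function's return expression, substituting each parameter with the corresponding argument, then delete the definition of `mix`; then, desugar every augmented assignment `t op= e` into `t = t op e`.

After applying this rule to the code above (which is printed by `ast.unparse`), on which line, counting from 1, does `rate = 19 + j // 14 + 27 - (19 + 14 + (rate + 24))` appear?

Transformed code:
rate = 19 + rate + 1 % 38 + 2
j = 19 + record(j) + (rate == j)
rate = 19 + j // 14 + 27 - (19 + 14 + (rate + 24))
rate = rate * rate
rate = rate - (j != j)
print(21)
if j < j != j:
    j = rate
    rate = j % j * 34
j = j * 3
print(rate)

3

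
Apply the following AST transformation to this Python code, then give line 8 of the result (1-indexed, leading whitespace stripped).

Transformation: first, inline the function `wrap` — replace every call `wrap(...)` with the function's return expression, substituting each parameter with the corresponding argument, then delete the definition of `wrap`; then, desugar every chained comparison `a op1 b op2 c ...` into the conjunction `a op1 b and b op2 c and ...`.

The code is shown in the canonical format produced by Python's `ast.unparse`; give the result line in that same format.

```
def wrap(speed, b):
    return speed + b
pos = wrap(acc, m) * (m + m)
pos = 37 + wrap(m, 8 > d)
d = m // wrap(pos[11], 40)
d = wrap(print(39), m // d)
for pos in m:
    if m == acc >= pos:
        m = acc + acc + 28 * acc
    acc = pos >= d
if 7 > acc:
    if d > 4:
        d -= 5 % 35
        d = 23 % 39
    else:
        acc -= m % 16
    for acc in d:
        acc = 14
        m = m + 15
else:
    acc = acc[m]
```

Transformed code:
pos = (acc + m) * (m + m)
pos = 37 + (m + (8 > d))
d = m // (pos[11] + 40)
d = print(39) + m // d
for pos in m:
    if m == acc and acc >= pos:
        m = acc + acc + 28 * acc
    acc = pos >= d
if 7 > acc:
    if d > 4:
        d -= 5 % 35
        d = 23 % 39
    else:
        acc -= m % 16
    for acc in d:
        acc = 14
        m = m + 15
else:
    acc = acc[m]

acc = pos >= d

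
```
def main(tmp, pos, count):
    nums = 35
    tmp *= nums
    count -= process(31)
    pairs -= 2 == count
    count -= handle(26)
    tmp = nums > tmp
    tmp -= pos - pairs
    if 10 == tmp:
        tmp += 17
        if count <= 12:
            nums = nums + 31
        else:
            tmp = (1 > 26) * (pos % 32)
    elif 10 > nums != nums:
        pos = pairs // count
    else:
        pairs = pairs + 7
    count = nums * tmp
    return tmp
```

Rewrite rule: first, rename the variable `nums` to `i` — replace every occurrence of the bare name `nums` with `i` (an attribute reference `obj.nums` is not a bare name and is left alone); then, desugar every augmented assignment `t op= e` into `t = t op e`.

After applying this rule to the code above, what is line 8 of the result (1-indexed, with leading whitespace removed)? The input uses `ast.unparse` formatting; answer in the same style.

Transformed code:
def main(tmp, pos, count):
    i = 35
    tmp = tmp * i
    count = count - process(31)
    pairs = pairs - (2 == count)
    count = count - handle(26)
    tmp = i > tmp
    tmp = tmp - (pos - pairs)
    if 10 == tmp:
        tmp = tmp + 17
        if count <= 12:
            i = i + 31
        else:
            tmp = (1 > 26) * (pos % 32)
    elif 10 > i != i:
        pos = pairs // count
    else:
        pairs = pairs + 7
    count = i * tmp
    return tmp

tmp = tmp - (pos - pairs)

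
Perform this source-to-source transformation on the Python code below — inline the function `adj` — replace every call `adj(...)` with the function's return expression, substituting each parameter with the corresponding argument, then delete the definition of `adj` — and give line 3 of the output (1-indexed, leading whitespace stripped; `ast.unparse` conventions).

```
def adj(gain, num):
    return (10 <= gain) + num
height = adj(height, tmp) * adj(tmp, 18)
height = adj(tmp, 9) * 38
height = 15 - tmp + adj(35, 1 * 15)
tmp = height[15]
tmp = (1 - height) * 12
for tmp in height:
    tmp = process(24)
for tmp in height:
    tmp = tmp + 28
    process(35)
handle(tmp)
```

height = 15 - tmp + ((10 <= 35) + 1 * 15)

Transformed code:
height = ((10 <= height) + tmp) * ((10 <= tmp) + 18)
height = ((10 <= tmp) + 9) * 38
height = 15 - tmp + ((10 <= 35) + 1 * 15)
tmp = height[15]
tmp = (1 - height) * 12
for tmp in height:
    tmp = process(24)
for tmp in height:
    tmp = tmp + 28
    process(35)
handle(tmp)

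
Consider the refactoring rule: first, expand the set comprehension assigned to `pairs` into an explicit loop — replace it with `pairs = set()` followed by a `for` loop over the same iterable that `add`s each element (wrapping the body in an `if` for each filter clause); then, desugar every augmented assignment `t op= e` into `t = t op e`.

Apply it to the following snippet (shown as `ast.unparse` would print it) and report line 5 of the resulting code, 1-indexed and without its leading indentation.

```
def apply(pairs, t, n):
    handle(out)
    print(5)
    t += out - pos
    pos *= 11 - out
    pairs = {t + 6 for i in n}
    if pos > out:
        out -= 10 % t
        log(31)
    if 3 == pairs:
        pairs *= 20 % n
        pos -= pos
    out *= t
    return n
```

Transformed code:
def apply(pairs, t, n):
    handle(out)
    print(5)
    t = t + (out - pos)
    pos = pos * (11 - out)
    pairs = set()
    for i in n:
        pairs.add(t + 6)
    if pos > out:
        out = out - 10 % t
        log(31)
    if 3 == pairs:
        pairs = pairs * (20 % n)
        pos = pos - pos
    out = out * t
    return n

pos = pos * (11 - out)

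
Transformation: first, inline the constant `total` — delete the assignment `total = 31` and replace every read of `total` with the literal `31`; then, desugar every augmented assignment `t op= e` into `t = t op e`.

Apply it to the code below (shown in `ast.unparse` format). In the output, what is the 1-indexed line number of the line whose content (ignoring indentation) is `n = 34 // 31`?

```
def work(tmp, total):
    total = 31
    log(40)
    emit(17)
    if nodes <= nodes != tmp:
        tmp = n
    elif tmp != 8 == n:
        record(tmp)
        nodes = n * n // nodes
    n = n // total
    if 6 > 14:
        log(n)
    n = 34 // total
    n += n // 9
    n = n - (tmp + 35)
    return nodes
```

Transformed code:
def work(tmp, total):
    log(40)
    emit(17)
    if nodes <= nodes != tmp:
        tmp = n
    elif tmp != 8 == n:
        record(tmp)
        nodes = n * n // nodes
    n = n // 31
    if 6 > 14:
        log(n)
    n = 34 // 31
    n = n + n // 9
    n = n - (tmp + 35)
    return nodes

12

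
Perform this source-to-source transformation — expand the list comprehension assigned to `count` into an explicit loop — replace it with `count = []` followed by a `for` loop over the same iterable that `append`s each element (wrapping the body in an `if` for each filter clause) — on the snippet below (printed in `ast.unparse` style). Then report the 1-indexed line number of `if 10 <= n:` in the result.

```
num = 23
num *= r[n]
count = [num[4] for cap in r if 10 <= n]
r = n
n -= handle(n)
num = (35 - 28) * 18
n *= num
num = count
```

5

Transformed code:
num = 23
num *= r[n]
count = []
for cap in r:
    if 10 <= n:
        count.append(num[4])
r = n
n -= handle(n)
num = (35 - 28) * 18
n *= num
num = count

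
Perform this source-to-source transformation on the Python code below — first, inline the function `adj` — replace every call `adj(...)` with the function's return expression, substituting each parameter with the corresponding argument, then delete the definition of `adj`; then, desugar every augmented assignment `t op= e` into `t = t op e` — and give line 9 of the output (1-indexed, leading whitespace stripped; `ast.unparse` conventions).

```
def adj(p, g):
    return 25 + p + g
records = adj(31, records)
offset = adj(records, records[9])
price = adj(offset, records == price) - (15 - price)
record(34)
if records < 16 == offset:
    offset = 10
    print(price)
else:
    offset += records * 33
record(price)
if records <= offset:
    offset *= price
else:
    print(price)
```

offset = offset + records * 33

Transformed code:
records = 25 + 31 + records
offset = 25 + records + records[9]
price = 25 + offset + (records == price) - (15 - price)
record(34)
if records < 16 == offset:
    offset = 10
    print(price)
else:
    offset = offset + records * 33
record(price)
if records <= offset:
    offset = offset * price
else:
    print(price)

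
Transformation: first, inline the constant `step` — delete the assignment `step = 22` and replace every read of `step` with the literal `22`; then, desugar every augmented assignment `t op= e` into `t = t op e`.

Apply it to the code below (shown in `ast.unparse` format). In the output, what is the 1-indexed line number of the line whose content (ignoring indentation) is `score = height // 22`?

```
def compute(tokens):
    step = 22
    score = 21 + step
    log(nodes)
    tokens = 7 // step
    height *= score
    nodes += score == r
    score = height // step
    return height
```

7

Transformed code:
def compute(tokens):
    score = 21 + 22
    log(nodes)
    tokens = 7 // 22
    height = height * score
    nodes = nodes + (score == r)
    score = height // 22
    return height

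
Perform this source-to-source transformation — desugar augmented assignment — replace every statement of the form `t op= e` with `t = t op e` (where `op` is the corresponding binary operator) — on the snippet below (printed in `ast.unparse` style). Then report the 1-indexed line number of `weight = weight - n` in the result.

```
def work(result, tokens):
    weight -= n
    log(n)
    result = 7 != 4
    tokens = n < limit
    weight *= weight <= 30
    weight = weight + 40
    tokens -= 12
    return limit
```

2

Transformed code:
def work(result, tokens):
    weight = weight - n
    log(n)
    result = 7 != 4
    tokens = n < limit
    weight = weight * (weight <= 30)
    weight = weight + 40
    tokens = tokens - 12
    return limit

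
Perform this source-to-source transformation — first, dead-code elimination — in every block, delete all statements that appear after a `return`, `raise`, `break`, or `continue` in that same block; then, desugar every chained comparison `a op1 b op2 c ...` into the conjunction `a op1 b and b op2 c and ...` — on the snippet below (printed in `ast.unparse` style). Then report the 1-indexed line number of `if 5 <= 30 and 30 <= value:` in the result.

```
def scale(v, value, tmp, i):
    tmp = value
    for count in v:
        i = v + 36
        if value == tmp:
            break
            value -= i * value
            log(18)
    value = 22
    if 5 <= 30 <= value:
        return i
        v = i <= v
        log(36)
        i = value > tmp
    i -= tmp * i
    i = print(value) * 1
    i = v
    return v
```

Transformed code:
def scale(v, value, tmp, i):
    tmp = value
    for count in v:
        i = v + 36
        if value == tmp:
            break
    value = 22
    if 5 <= 30 and 30 <= value:
        return i
    i -= tmp * i
    i = print(value) * 1
    i = v
    return v

8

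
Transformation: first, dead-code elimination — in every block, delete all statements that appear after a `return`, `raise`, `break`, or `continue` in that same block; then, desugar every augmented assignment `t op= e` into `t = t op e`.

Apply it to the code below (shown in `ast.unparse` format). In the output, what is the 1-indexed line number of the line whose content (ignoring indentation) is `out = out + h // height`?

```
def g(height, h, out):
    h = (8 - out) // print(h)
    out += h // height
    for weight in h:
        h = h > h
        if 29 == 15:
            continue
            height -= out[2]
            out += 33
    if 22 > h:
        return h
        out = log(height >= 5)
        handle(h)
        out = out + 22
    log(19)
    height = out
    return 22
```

3

Transformed code:
def g(height, h, out):
    h = (8 - out) // print(h)
    out = out + h // height
    for weight in h:
        h = h > h
        if 29 == 15:
            continue
    if 22 > h:
        return h
    log(19)
    height = out
    return 22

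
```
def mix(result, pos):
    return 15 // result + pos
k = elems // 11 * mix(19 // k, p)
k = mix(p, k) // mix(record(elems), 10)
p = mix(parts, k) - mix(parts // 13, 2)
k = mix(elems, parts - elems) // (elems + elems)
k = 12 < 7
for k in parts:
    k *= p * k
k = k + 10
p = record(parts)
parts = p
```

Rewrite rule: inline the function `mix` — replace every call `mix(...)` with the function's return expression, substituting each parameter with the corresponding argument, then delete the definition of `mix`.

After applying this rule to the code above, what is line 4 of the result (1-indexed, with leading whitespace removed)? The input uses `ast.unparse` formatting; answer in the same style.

k = (15 // elems + (parts - elems)) // (elems + elems)

Transformed code:
k = elems // 11 * (15 // (19 // k) + p)
k = (15 // p + k) // (15 // record(elems) + 10)
p = 15 // parts + k - (15 // (parts // 13) + 2)
k = (15 // elems + (parts - elems)) // (elems + elems)
k = 12 < 7
for k in parts:
    k *= p * k
k = k + 10
p = record(parts)
parts = p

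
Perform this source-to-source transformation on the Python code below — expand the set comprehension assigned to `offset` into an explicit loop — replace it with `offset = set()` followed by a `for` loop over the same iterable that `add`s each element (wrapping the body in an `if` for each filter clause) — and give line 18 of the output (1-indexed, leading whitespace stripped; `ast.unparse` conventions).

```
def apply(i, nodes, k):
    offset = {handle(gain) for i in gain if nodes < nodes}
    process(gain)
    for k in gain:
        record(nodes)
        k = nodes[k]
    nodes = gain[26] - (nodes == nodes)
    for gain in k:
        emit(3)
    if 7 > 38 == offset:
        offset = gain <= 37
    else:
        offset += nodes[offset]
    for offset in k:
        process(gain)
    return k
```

process(gain)

Transformed code:
def apply(i, nodes, k):
    offset = set()
    for i in gain:
        if nodes < nodes:
            offset.add(handle(gain))
    process(gain)
    for k in gain:
        record(nodes)
        k = nodes[k]
    nodes = gain[26] - (nodes == nodes)
    for gain in k:
        emit(3)
    if 7 > 38 == offset:
        offset = gain <= 37
    else:
        offset += nodes[offset]
    for offset in k:
        process(gain)
    return k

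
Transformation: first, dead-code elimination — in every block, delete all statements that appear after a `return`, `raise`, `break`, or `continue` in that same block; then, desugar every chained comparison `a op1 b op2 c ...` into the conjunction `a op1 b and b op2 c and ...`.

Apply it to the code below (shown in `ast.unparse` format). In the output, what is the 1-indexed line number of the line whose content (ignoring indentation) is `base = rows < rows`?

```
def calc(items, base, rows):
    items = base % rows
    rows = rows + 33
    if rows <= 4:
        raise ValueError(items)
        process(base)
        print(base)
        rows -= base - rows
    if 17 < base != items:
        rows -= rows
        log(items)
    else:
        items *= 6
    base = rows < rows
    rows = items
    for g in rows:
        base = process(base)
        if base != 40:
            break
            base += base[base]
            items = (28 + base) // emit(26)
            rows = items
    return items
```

11

Transformed code:
def calc(items, base, rows):
    items = base % rows
    rows = rows + 33
    if rows <= 4:
        raise ValueError(items)
    if 17 < base and base != items:
        rows -= rows
        log(items)
    else:
        items *= 6
    base = rows < rows
    rows = items
    for g in rows:
        base = process(base)
        if base != 40:
            break
    return items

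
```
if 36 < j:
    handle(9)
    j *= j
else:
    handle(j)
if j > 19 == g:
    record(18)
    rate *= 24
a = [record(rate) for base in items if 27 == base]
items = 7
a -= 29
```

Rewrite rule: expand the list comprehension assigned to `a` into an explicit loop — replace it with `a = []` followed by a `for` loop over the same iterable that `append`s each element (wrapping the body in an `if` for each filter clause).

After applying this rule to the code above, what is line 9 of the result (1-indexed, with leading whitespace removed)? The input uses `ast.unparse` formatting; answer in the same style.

a = []

Transformed code:
if 36 < j:
    handle(9)
    j *= j
else:
    handle(j)
if j > 19 == g:
    record(18)
    rate *= 24
a = []
for base in items:
    if 27 == base:
        a.append(record(rate))
items = 7
a -= 29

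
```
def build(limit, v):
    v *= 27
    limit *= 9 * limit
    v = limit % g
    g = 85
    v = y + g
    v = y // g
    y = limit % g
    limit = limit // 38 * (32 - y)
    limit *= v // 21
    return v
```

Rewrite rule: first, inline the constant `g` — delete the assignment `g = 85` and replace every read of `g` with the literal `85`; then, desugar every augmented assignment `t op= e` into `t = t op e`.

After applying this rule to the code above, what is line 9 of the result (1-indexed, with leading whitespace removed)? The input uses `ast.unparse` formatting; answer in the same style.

limit = limit * (v // 21)

Transformed code:
def build(limit, v):
    v = v * 27
    limit = limit * (9 * limit)
    v = limit % 85
    v = y + 85
    v = y // 85
    y = limit % 85
    limit = limit // 38 * (32 - y)
    limit = limit * (v // 21)
    return v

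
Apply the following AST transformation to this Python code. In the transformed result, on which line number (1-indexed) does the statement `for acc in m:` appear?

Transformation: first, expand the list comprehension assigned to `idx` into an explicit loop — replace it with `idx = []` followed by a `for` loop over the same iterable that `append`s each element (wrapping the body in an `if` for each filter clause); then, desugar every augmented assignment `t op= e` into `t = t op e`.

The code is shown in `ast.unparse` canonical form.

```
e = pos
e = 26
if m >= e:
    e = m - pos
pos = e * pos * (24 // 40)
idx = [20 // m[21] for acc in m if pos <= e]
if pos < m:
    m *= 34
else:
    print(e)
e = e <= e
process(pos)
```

7

Transformed code:
e = pos
e = 26
if m >= e:
    e = m - pos
pos = e * pos * (24 // 40)
idx = []
for acc in m:
    if pos <= e:
        idx.append(20 // m[21])
if pos < m:
    m = m * 34
else:
    print(e)
e = e <= e
process(pos)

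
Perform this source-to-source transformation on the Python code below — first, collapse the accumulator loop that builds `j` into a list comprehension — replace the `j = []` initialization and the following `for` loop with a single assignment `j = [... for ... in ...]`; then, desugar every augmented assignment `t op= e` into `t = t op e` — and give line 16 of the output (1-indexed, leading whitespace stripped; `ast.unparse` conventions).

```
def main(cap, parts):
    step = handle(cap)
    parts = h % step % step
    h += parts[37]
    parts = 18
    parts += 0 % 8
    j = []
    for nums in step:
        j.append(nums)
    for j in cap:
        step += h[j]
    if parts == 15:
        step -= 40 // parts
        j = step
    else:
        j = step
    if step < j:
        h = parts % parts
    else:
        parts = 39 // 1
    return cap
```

Transformed code:
def main(cap, parts):
    step = handle(cap)
    parts = h % step % step
    h = h + parts[37]
    parts = 18
    parts = parts + 0 % 8
    j = [nums for nums in step]
    for j in cap:
        step = step + h[j]
    if parts == 15:
        step = step - 40 // parts
        j = step
    else:
        j = step
    if step < j:
        h = parts % parts
    else:
        parts = 39 // 1
    return cap

h = parts % parts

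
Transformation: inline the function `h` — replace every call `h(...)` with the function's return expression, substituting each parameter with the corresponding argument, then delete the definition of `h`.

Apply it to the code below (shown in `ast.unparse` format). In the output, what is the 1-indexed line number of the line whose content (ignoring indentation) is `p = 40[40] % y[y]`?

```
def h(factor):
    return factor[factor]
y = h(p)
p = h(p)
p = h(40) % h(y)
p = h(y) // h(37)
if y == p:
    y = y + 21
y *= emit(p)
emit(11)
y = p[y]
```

3

Transformed code:
y = p[p]
p = p[p]
p = 40[40] % y[y]
p = y[y] // 37[37]
if y == p:
    y = y + 21
y *= emit(p)
emit(11)
y = p[y]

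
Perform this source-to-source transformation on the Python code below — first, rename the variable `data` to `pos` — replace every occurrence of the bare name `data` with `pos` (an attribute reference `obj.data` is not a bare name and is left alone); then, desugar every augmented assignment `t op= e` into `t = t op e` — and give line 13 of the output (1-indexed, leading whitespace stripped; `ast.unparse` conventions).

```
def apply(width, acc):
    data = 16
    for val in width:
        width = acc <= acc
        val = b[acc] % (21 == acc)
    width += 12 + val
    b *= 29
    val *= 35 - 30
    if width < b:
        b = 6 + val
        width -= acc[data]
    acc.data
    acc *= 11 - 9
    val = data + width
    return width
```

Transformed code:
def apply(width, acc):
    pos = 16
    for val in width:
        width = acc <= acc
        val = b[acc] % (21 == acc)
    width = width + (12 + val)
    b = b * 29
    val = val * (35 - 30)
    if width < b:
        b = 6 + val
        width = width - acc[pos]
    acc.data
    acc = acc * (11 - 9)
    val = pos + width
    return width

acc = acc * (11 - 9)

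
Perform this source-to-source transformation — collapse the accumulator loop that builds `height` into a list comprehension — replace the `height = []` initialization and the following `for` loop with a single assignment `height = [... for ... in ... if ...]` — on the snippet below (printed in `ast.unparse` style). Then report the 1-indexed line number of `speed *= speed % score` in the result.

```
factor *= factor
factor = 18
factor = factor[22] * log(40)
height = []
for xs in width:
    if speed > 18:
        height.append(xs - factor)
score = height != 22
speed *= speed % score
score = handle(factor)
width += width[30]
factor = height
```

Transformed code:
factor *= factor
factor = 18
factor = factor[22] * log(40)
height = [xs - factor for xs in width if speed > 18]
score = height != 22
speed *= speed % score
score = handle(factor)
width += width[30]
factor = height

6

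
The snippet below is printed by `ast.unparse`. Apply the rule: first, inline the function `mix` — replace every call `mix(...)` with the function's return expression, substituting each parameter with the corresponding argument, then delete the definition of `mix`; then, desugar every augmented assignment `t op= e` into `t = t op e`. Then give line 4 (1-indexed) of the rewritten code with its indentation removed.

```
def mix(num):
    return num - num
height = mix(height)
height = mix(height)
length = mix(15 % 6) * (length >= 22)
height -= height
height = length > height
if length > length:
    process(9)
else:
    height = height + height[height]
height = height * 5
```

Transformed code:
height = height - height
height = height - height
length = (15 % 6 - 15 % 6) * (length >= 22)
height = height - height
height = length > height
if length > length:
    process(9)
else:
    height = height + height[height]
height = height * 5

height = height - height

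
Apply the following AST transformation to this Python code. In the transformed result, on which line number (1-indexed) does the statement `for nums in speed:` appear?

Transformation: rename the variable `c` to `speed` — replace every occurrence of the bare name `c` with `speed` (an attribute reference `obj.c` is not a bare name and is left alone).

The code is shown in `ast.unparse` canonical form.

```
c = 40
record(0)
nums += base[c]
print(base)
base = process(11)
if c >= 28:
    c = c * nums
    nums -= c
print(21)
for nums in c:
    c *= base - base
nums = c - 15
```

10

Transformed code:
speed = 40
record(0)
nums += base[speed]
print(base)
base = process(11)
if speed >= 28:
    speed = speed * nums
    nums -= speed
print(21)
for nums in speed:
    speed *= base - base
nums = speed - 15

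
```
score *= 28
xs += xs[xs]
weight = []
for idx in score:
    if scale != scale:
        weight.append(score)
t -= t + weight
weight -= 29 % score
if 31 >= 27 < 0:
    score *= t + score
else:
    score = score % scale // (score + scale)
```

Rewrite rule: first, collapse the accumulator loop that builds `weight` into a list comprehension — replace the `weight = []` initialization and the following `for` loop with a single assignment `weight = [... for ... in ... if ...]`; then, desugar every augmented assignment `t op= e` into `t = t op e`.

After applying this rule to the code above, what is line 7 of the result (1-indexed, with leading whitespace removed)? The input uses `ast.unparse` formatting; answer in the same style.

score = score * (t + score)

Transformed code:
score = score * 28
xs = xs + xs[xs]
weight = [score for idx in score if scale != scale]
t = t - (t + weight)
weight = weight - 29 % score
if 31 >= 27 < 0:
    score = score * (t + score)
else:
    score = score % scale // (score + scale)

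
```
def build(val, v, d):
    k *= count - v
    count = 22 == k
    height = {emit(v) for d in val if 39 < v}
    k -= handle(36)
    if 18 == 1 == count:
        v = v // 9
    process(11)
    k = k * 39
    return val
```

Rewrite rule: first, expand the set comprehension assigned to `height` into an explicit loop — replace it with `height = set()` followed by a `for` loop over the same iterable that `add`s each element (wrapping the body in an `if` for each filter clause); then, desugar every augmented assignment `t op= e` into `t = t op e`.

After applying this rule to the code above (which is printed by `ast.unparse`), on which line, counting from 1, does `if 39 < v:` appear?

Transformed code:
def build(val, v, d):
    k = k * (count - v)
    count = 22 == k
    height = set()
    for d in val:
        if 39 < v:
            height.add(emit(v))
    k = k - handle(36)
    if 18 == 1 == count:
        v = v // 9
    process(11)
    k = k * 39
    return val

6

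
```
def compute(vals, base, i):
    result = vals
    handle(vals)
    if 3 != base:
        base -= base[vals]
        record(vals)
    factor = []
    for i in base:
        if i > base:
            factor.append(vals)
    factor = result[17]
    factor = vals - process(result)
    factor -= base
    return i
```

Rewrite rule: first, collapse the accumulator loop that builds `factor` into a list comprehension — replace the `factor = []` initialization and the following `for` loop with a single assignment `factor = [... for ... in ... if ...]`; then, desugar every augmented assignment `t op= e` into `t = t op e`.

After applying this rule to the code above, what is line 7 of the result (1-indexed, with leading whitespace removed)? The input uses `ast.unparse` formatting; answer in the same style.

Transformed code:
def compute(vals, base, i):
    result = vals
    handle(vals)
    if 3 != base:
        base = base - base[vals]
        record(vals)
    factor = [vals for i in base if i > base]
    factor = result[17]
    factor = vals - process(result)
    factor = factor - base
    return i

factor = [vals for i in base if i > base]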